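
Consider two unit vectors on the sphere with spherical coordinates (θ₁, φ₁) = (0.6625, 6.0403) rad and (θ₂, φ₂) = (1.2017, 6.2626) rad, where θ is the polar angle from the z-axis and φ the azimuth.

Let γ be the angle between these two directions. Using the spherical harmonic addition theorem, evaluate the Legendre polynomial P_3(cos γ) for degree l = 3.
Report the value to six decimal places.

Addition theorem: P_3(cos γ) = (4π/7) Σ_m Y*_{lm}(Ω₁) Y_{lm}(Ω₂), m = −3…3:
  m=-3: Y*=0.07244 - 0.06465j  Y=0.33783 + 0.02089j  product 0.02582 - 0.02033j
  m=-2: Y*=0.26959 - 0.14234j  Y=0.32044 + 0.01320j  product 0.08827 - 0.04205j
  m=-1: Y*=0.40680 - 0.10080j  Y=-0.10524 - 0.00217j  product -0.04303 + 0.00973j
  m=+0: Y*=0.03187 + 0.00000j  Y=-0.31628 + 0.00000j  product -0.01008 + 0.00000j
  m=+1: Y*=-0.40680 - 0.10080j  Y=0.10524 - 0.00217j  product -0.04303 - 0.00973j
  m=+2: Y*=0.26959 + 0.14234j  Y=0.32044 - 0.01320j  product 0.08827 + 0.04205j
  m=+3: Y*=-0.07244 - 0.06465j  Y=-0.33783 + 0.02089j  product 0.02582 + 0.02033j
Accumulated sum 0.13204 + 0.00000j; after 4π/(2l+1) scaling, 0.23704 + 0.00000j ⇒ P_3 = 0.237042

0.237042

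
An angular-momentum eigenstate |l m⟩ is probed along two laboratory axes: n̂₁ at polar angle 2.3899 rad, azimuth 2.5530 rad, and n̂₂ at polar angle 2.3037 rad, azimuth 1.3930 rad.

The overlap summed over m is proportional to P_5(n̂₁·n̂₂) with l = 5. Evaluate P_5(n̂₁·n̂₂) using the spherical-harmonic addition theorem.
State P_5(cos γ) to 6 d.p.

Expand P_5 via completeness: Σ_{m} conj(Y_{5,m}) at Ω₁ times Y_{5,m} at Ω₂ —
  m=-5: Y*=(0.067566, 0.013600)  Y=(0.081729, -0.066337)  product (0.006424, -0.003371)
  m=-4: Y*=(0.164567, 0.165168)  Y=(-0.227000, -0.195581)  product (-0.005053, -0.069679)
  m=-3: Y*=(0.081173, 0.411020)  Y=(-0.218701, 0.370380)  product (-0.169986, -0.059826)
  m=-2: Y*=(-0.133086, 0.320472)  Y=(0.201280, 0.074751)  product (-0.050743, 0.054556)
  m=-1: Y*=(0.089211, -0.059550)  Y=(-0.044590, 0.248146)  product (0.010799, 0.024793)
  m=+0: Y*=(0.377141, -0.000000)  Y=(0.290302, 0.000000)  product (0.109485, 0.000000)
  m=+1: Y*=(-0.089211, -0.059550)  Y=(0.044590, 0.248146)  product (0.010799, -0.024793)
  m=+2: Y*=(-0.133086, -0.320472)  Y=(0.201280, -0.074751)  product (-0.050743, -0.054556)
  m=+3: Y*=(-0.081173, 0.411020)  Y=(0.218701, 0.370380)  product (-0.169986, 0.059826)
  m=+4: Y*=(0.164567, -0.165168)  Y=(-0.227000, 0.195581)  product (-0.005053, 0.069679)
  m=+5: Y*=(-0.067566, 0.013600)  Y=(-0.081729, -0.066337)  product (0.006424, 0.003371)
Σ over m = (-0.307633, 0.000000); ×(4π/11) → (-0.351439, 0.000000). Real part: -0.351439

-0.351439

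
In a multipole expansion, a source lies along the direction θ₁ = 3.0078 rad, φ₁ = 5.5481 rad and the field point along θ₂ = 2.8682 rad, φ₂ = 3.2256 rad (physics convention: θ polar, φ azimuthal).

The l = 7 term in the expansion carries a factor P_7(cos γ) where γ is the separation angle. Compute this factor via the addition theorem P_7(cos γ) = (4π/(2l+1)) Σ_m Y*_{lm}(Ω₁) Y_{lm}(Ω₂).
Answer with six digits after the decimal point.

-0.200311

Term-by-term m-sum for l=7 (normalisation 4π/15 = 0.837758):
  m=-7: Y*=+0.000000+0.000000i  Y=-0.000044+0.000029i  product -0.000000-0.000000i
  m=-6: Y*=+0.000003-0.000010i  Y=-0.000611+0.000337i  product +0.000000+0.000000i
  m=-5: Y*=-0.000157+0.000093i  Y=-0.005313+0.002373i  product +0.000001-0.000001i
  m=-4: Y*=+0.002204+0.000450i  Y=-0.032092+0.011209i  product -0.000076+0.000010i
  m=-3: Y*=-0.011850-0.016101i  Y=-0.136485+0.035145i  product +0.002183+0.001781i
  m=-2: Y*=-0.012449+0.123296i  Y=-0.389030+0.065985i  product -0.003293-0.048787i
  m=-1: Y*=+0.357480-0.323204i  Y=-0.628119+0.052891i  product -0.207445+0.221918i
  m=+0: Y*=-0.835244-0.000000i  Y=-0.213299+0.000000i  product +0.178157+0.000000i
  m=+1: Y*=-0.357480-0.323204i  Y=+0.628119+0.052891i  product -0.207445-0.221918i
  m=+2: Y*=-0.012449-0.123296i  Y=-0.389030-0.065985i  product -0.003293+0.048787i
  m=+3: Y*=+0.011850-0.016101i  Y=+0.136485+0.035145i  product +0.002183-0.001781i
  m=+4: Y*=+0.002204-0.000450i  Y=-0.032092-0.011209i  product -0.000076-0.000010i
  m=+5: Y*=+0.000157+0.000093i  Y=+0.005313+0.002373i  product +0.000001+0.000001i
  m=+6: Y*=+0.000003+0.000010i  Y=-0.000611-0.000337i  product +0.000000-0.000000i
  m=+7: Y*=-0.000000+0.000000i  Y=+0.000044+0.000029i  product -0.000000+0.000000i
Total Σ_m = -0.239103+0.000000i. Multiply by 0.837758: -0.200311+0.000000i. P_7(cos γ) = -0.200311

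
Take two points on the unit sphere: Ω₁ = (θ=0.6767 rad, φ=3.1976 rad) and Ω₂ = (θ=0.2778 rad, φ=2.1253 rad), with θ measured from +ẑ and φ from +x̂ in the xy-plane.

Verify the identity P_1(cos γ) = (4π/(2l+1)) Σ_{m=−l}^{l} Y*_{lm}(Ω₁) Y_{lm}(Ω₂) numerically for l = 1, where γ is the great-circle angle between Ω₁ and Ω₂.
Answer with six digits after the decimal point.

Addition theorem: P_1(cos γ) = (4π/3) Σ_m Y*_{lm}(Ω₁) Y_{lm}(Ω₂), m = −1…1:
  m=-1: (-0.216017, -0.012111) × (-0.049887, -0.080552) = (0.009801, 0.018005)  (running Σ = (0.009801, 0.018005))
  m=0: (0.380936, -0.000000) × (0.469870, 0.000000) = (0.178990, 0.000000)  (running Σ = (0.188791, 0.018005))
  m=1: (0.216017, -0.012111) × (0.049887, -0.080552) = (0.009801, -0.018005)  (running Σ = (0.198592, 0.000000))
Accumulated sum (0.198592, 0.000000); after 4π/(2l+1) scaling, (0.831861, 0.000000) ⇒ P_1 = 0.831861

0.831861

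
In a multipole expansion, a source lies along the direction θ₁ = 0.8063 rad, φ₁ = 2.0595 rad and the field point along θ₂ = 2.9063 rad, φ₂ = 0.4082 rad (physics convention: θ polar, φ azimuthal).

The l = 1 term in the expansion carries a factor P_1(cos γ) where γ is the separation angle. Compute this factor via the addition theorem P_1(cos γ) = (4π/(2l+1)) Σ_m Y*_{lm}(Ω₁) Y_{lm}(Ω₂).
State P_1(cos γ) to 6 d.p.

Addition theorem: P_1(cos γ) = (4π/3) Σ_m Y*_{lm}(Ω₁) Y_{lm}(Ω₂), m = −1…1:
  m=-1: Y*=(-0.117067, 0.220165)  Y=(0.073926, -0.031973)  product (-0.001615, 0.020019)
  m=+0: Y*=(0.338198, -0.000000)  Y=(-0.475140, 0.000000)  product (-0.160691, 0.000000)
  m=+1: Y*=(0.117067, 0.220165)  Y=(-0.073926, -0.031973)  product (-0.001615, -0.020019)
Accumulated sum (-0.163921, 0.000000); after 4π/(2l+1) scaling, (-0.686632, 0.000000) ⇒ P_1 = -0.686632

-0.686632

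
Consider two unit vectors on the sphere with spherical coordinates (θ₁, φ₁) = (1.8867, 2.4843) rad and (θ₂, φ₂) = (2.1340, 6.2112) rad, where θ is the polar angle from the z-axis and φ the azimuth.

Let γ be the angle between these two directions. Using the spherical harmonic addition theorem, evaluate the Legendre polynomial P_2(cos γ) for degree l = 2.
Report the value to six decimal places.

-0.118892

Summing Y*_{l m}(θ₁,φ₁)·Y_{l m}(θ₂,φ₂) over m ∈ [−2, 2]; prefactor 4π/(2·2+1) = 2.513274:
  m=-2: Y*=0.08844 - 0.33760j  Y=0.27331 + 0.03962j  product 0.03755 - 0.08877j
  m=-1: Y*=0.18060 - 0.13939j  Y=-0.34785 - 0.02508j  product -0.06632 + 0.04396j
  m=+0: Y*=-0.22407 + 0.00000j  Y=-0.04569 + 0.00000j  product 0.01024 + 0.00000j
  m=+1: Y*=-0.18060 - 0.13939j  Y=0.34785 - 0.02508j  product -0.06632 - 0.04396j
  m=+2: Y*=0.08844 + 0.33760j  Y=0.27331 - 0.03962j  product 0.03755 + 0.08877j
Accumulated sum -0.04731 + 0.00000j; after 4π/(2l+1) scaling, -0.11889 + 0.00000j ⇒ P_2 = -0.118892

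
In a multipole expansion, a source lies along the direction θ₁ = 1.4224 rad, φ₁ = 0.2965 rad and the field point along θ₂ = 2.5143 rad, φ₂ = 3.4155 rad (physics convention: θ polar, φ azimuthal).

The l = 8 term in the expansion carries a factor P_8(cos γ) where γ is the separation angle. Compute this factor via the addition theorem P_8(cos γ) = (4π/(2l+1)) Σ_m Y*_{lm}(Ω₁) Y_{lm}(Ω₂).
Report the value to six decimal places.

0.306644

Summing Y*_{l m}(θ₁,φ₁)·Y_{l m}(θ₂,φ₂) over m ∈ [−8, 8]; prefactor 4π/(2·8+1) = 0.739198:
  m=-8: -0.338855+0.328310i × -0.004222-0.005908i = +0.003370+0.000616i  (running Σ = +0.003370+0.000616i)
  m=-7: -0.136427+0.246959i × -0.013608-0.037681i = +0.011162+0.001780i  (running Σ = +0.014532+0.002396i)
  m=-6: +0.048938-0.231643i × -0.009868-0.135588i = -0.031891-0.004350i  (running Σ = -0.017359-0.001954i)
  m=-5: -0.026806-0.302802i × +0.062641-0.307033i = -0.094649-0.010738i  (running Σ = -0.112008-0.012691i)
  m=-4: +0.056214+0.138806i × +0.218322-0.424352i = +0.071175+0.006450i  (running Σ = -0.040833-0.006242i)
  m=-3: +0.192793+0.237779i × +0.264297-0.284231i = +0.118539+0.008047i  (running Σ = +0.077706+0.001805i)
  m=-2: -0.090381-0.060909i × -0.050897+0.031052i = +0.006491+0.000294i  (running Σ = +0.084198+0.002099i)
  m=-1: -0.291723-0.089123i × -0.400675+0.112577i = +0.126919+0.002868i  (running Σ = +0.211117+0.004967i)
  m=0: +0.096717-0.000000i × -0.076523+0.000000i = -0.007401+0.000000i  (running Σ = +0.203716+0.004967i)
  m=1: +0.291723-0.089123i × +0.400675+0.112577i = +0.126919-0.002868i  (running Σ = +0.330635+0.002099i)
  m=2: -0.090381+0.060909i × -0.050897-0.031052i = +0.006491-0.000294i  (running Σ = +0.337126+0.001805i)
  m=3: -0.192793+0.237779i × -0.264297-0.284231i = +0.118539-0.008047i  (running Σ = +0.455665-0.006242i)
  m=4: +0.056214-0.138806i × +0.218322+0.424352i = +0.071175-0.006450i  (running Σ = +0.526841-0.012691i)
  m=5: +0.026806-0.302802i × -0.062641-0.307033i = -0.094649+0.010738i  (running Σ = +0.432191-0.001954i)
  m=6: +0.048938+0.231643i × -0.009868+0.135588i = -0.031891+0.004350i  (running Σ = +0.400300+0.002396i)
  m=7: +0.136427+0.246959i × +0.013608-0.037681i = +0.011162-0.001780i  (running Σ = +0.411462+0.000616i)
  m=8: -0.338855-0.328310i × -0.004222+0.005908i = +0.003370-0.000616i  (running Σ = +0.414833-0.000000i)
Σ over m = +0.414833-0.000000i; ×(4π/17) → +0.306644-0.000000i. Real part: 0.306644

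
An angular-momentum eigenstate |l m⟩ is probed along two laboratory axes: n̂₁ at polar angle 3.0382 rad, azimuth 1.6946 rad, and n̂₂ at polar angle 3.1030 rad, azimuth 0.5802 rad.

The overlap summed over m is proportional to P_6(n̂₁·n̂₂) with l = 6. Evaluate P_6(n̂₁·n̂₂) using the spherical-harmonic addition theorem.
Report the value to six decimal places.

Expand P_6 via completeness: Σ_{m} conj(Y_{6,m}) at Ω₁ times Y_{6,m} at Ω₂ —
  m=-6: Y*=-0.000000-0.000000i  Y=-0.000000+0.000000i  product +0.000000+0.000000i
  m=-5: Y*=+0.000011-0.000016i  Y=+0.000000+0.000000i  product +0.000000-0.000000i
  m=-4: Y*=+0.000352+0.000190i  Y=-0.000005-0.000006i  product -0.000000-0.000000i
  m=-3: Y*=-0.002038+0.005232i  Y=+0.000050+0.000294i  product -0.000002-0.000000i
  m=-2: Y*=-0.052109-0.013173i  Y=+0.003081-0.007082i  product -0.000254+0.000328i
  m=-1: Y*=+0.039797-0.319812i  Y=-0.105562+0.069191i  product +0.017927+0.036514i
  m=+0: Y*=+0.906057-0.000000i  Y=+1.001262+0.000000i  product +0.907200+0.000000i
  m=+1: Y*=-0.039797-0.319812i  Y=+0.105562+0.069191i  product +0.017927-0.036514i
  m=+2: Y*=-0.052109+0.013173i  Y=+0.003081+0.007082i  product -0.000254-0.000328i
  m=+3: Y*=+0.002038+0.005232i  Y=-0.000050+0.000294i  product -0.000002+0.000000i
  m=+4: Y*=+0.000352-0.000190i  Y=-0.000005+0.000006i  product -0.000000+0.000000i
  m=+5: Y*=-0.000011-0.000016i  Y=-0.000000+0.000000i  product +0.000000+0.000000i
  m=+6: Y*=-0.000000+0.000000i  Y=-0.000000-0.000000i  product +0.000000-0.000000i
Accumulated sum +0.942543-0.000000i; after 4π/(2l+1) scaling, +0.911104-0.000000i ⇒ P_6 = 0.911104

0.911104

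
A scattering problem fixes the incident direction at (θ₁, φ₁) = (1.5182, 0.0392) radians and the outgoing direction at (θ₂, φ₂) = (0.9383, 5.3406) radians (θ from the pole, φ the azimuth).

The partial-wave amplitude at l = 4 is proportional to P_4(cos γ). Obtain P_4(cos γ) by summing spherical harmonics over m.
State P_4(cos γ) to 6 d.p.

Summing Y*_{l m}(θ₁,φ₁)·Y_{l m}(θ₂,φ₂) over m ∈ [−4, 4]; prefactor 4π/(2·4+1) = 1.396263:
  m=-4: 0.43469 + 0.06872j × -0.15146 - 0.11014j = -0.05827 - 0.05829j  (running Σ = -0.05827 - 0.05829j)
  m=-3: 0.06508 + 0.00769j × -0.36927 + 0.11985j = -0.02495 + 0.00496j  (running Σ = -0.08322 - 0.05333j)
  m=-2: -0.32614 - 0.02562j × -0.09732 + 0.29931j = 0.03941 - 0.09512j  (running Σ = -0.04381 - 0.14845j)
  m=-1: -0.07397 - 0.00290j × -0.07340 - 0.10105j = 0.00514 + 0.00769j  (running Σ = -0.03868 - 0.14076j)
  m=0: 0.30861 + 0.00000j × -0.33953 + 0.00000j = -0.10478 + 0.00000j  (running Σ = -0.14346 - 0.14076j)
  m=1: 0.07397 - 0.00290j × 0.07340 - 0.10105j = 0.00514 - 0.00769j  (running Σ = -0.13832 - 0.14845j)
  m=2: -0.32614 + 0.02562j × -0.09732 - 0.29931j = 0.03941 + 0.09512j  (running Σ = -0.09891 - 0.05333j)
  m=3: -0.06508 + 0.00769j × 0.36927 + 0.11985j = -0.02495 - 0.00496j  (running Σ = -0.12386 - 0.05829j)
  m=4: 0.43469 - 0.06872j × -0.15146 + 0.11014j = -0.05827 + 0.05829j  (running Σ = -0.18213 - 0.00000j)
Σ over m = -0.18213 - 0.00000j; ×(4π/9) → -0.25431 - 0.00000j. Real part: -0.254307

-0.254307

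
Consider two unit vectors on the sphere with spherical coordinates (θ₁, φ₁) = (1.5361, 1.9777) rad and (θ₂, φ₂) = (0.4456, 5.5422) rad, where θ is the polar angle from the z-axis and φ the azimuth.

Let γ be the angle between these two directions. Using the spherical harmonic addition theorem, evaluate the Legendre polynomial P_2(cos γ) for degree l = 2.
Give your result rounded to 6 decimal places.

Addition theorem: P_2(cos γ) = (4π/5) Σ_m Y*_{lm}(Ω₁) Y_{lm}(Ω₂), m = −2…2:
  m=-2: -0.264949-0.280448i × +0.006365+0.071472i = +0.018358-0.020721i  (running Σ = +0.018358-0.020721i)
  m=-1: -0.010600+0.024596i × +0.221676+0.202811i = -0.007338+0.003303i  (running Σ = +0.011019-0.017419i)
  m=0: -0.314253-0.000000i × +0.455021+0.000000i = -0.142992-0.000000i  (running Σ = -0.131972-0.017419i)
  m=1: +0.010600+0.024596i × -0.221676+0.202811i = -0.007338-0.003303i  (running Σ = -0.139311-0.020721i)
  m=2: -0.264949+0.280448i × +0.006365-0.071472i = +0.018358+0.020721i  (running Σ = -0.120953+0.000000i)
Σ over m = -0.120953+0.000000i; ×(4π/5) → -0.303988+0.000000i. Real part: -0.303988

-0.303988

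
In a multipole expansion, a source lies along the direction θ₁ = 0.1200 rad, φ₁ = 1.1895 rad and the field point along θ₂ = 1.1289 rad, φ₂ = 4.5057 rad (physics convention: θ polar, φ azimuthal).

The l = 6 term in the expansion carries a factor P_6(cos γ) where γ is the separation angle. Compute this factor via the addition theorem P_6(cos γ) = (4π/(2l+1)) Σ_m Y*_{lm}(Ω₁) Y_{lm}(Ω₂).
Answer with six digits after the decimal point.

0.164752

Summing Y*_{l m}(θ₁,φ₁)·Y_{l m}(θ₂,φ₂) over m ∈ [−6, 6]; prefactor 4π/(2·6+1) = 0.966644:
  m=-6: (0.000001, 0.000001) × (-0.085567, -0.249275) = (0.000000, -0.000000)  (running Σ = (0.000000, -0.000000))
  m=-5: (0.000039, -0.000013) × (-0.371054, 0.221087) = (-0.000011, 0.000014)  (running Σ = (-0.000011, 0.000013))
  m=-4: (0.000033, -0.000720) × (0.163232, 0.177325) = (0.000133, -0.000112)  (running Σ = (0.000122, -0.000099))
  m=-3: (-0.007920, -0.003603) × (-0.118156, 0.165483) = (0.001532, -0.000885)  (running Σ = (0.001654, -0.000984))
  m=-2: (-0.051699, 0.049393) × (0.289580, 0.127025) = (-0.021245, 0.007736)  (running Σ = (-0.019591, 0.006753))
  m=-1: (0.136488, 0.340440) × (-0.020170, 0.096193) = (-0.035501, 0.006263)  (running Σ = (-0.055092, 0.013015))
  m=0: (0.868949, -0.000000) × (0.322944, 0.000000) = (0.280622, 0.000000)  (running Σ = (0.225530, 0.013015))
  m=1: (-0.136488, 0.340440) × (0.020170, 0.096193) = (-0.035501, -0.006263)  (running Σ = (0.190029, 0.006753))
  m=2: (-0.051699, -0.049393) × (0.289580, -0.127025) = (-0.021245, -0.007736)  (running Σ = (0.168784, -0.000984))
  m=3: (0.007920, -0.003603) × (0.118156, 0.165483) = (0.001532, 0.000885)  (running Σ = (0.170316, -0.000099))
  m=4: (0.000033, 0.000720) × (0.163232, -0.177325) = (0.000133, 0.000112)  (running Σ = (0.170449, 0.000013))
  m=5: (-0.000039, -0.000013) × (0.371054, 0.221087) = (-0.000011, -0.000014)  (running Σ = (0.170437, -0.000000))
  m=6: (0.000001, -0.000001) × (-0.085567, 0.249275) = (0.000000, 0.000000)  (running Σ = (0.170438, -0.000000))
Σ over m = (0.170438, -0.000000); ×(4π/13) → (0.164752, -0.000000). Real part: 0.164752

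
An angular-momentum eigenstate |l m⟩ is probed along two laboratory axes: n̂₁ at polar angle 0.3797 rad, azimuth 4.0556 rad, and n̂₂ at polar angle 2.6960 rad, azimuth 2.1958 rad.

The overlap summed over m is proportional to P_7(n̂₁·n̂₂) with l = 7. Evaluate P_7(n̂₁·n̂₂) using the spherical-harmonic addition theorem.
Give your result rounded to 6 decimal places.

Term-by-term m-sum for l=7 (normalisation 4π/15 = 0.837758):
  m=-7: (-0.000477, -0.000055) × (-0.001303, -0.000457) = (0.000001, 0.000000)  (running Σ = (0.000001, 0.000000))
  m=-6: (0.003142, -0.003229) × (-0.008879, 0.006185) = (-0.000008, 0.000048)  (running Σ = (-0.000007, 0.000048))
  m=-5: (0.003719, 0.025950) × (-0.000867, 0.052296) = (-0.001360, 0.000172)  (running Σ = (-0.001368, 0.000220))
  m=-4: (-0.091983, -0.051988) × (0.138852, 0.103722) = (-0.007380, -0.016759)  (running Σ = (-0.008747, -0.016539))
  m=-3: (0.272319, -0.114997) × (0.372397, -0.116918) = (0.087965, -0.074663)  (running Σ = (0.079218, -0.091202))
  m=-2: (-0.134681, 0.512007) × (0.167380, -0.503753) = (0.235382, 0.153546)  (running Σ = (0.314601, 0.062343))
  m=-1: (-0.267249, -0.346638) × (-0.134209, -0.186016) = (-0.028613, 0.096234)  (running Σ = (0.285987, 0.158578))
  m=0: (-0.226750, -0.000000) × (0.392918, 0.000000) = (-0.089094, -0.000000)  (running Σ = (0.196893, 0.158578))
  m=1: (0.267249, -0.346638) × (0.134209, -0.186016) = (-0.028613, -0.096234)  (running Σ = (0.168280, 0.062343))
  m=2: (-0.134681, -0.512007) × (0.167380, 0.503753) = (0.235382, -0.153546)  (running Σ = (0.403663, -0.091202))
  m=3: (-0.272319, -0.114997) × (-0.372397, -0.116918) = (0.087965, 0.074663)  (running Σ = (0.491628, -0.016539))
  m=4: (-0.091983, 0.051988) × (0.138852, -0.103722) = (-0.007380, 0.016759)  (running Σ = (0.484248, 0.000220))
  m=5: (-0.003719, 0.025950) × (0.000867, 0.052296) = (-0.001360, -0.000172)  (running Σ = (0.482888, 0.000048))
  m=6: (0.003142, 0.003229) × (-0.008879, -0.006185) = (-0.000008, -0.000048)  (running Σ = (0.482880, 0.000000))
  m=7: (0.000477, -0.000055) × (0.001303, -0.000457) = (0.000001, -0.000000)  (running Σ = (0.482881, 0.000000))
Σ over m = (0.482881, 0.000000); ×(4π/15) → (0.404537, 0.000000). Real part: 0.404537

0.404537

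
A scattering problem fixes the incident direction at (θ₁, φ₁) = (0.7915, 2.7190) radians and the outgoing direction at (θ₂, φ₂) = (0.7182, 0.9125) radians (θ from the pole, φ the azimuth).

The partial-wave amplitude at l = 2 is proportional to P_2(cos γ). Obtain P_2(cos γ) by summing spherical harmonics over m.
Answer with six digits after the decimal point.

-0.235569

Expand P_2 via completeness: Σ_{m} conj(Y_{2,m}) at Ω₁ times Y_{2,m} at Ω₂ —
  m=-2: Y*=+0.129728-0.146248i  Y=-0.042061-0.161883i  product -0.029132-0.014849i
  m=-1: Y*=-0.352267+0.158409i  Y=+0.234180-0.302801i  product -0.034527+0.143763i
  m=+0: Y*=+0.151923-0.000000i  Y=+0.221086+0.000000i  product +0.033588+0.000000i
  m=+1: Y*=+0.352267+0.158409i  Y=-0.234180-0.302801i  product -0.034527-0.143763i
  m=+2: Y*=+0.129728+0.146248i  Y=-0.042061+0.161883i  product -0.029132+0.014849i
Σ over m = -0.093730+0.000000i; ×(4π/5) → -0.235569+0.000000i. Real part: -0.235569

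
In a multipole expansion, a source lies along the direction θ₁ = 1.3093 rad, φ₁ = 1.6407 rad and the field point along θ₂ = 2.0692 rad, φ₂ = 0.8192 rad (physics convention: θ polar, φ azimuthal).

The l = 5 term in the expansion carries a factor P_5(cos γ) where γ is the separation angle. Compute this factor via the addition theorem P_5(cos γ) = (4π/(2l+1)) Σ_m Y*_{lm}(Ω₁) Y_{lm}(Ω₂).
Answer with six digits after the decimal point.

0.183706

Term-by-term m-sum for l=5 (normalisation 4π/11 = 1.142397):
  [-5]  conj(Y_{5,-5})(Ω₁) = -0.13370 + 0.36682j ; Y_{5,-5}(Ω₂) = -0.14027 + 0.19799j ; Δ = -0.05387 - 0.07793j
  [-4]  conj(Y_{5,-4})(Ω₁) = 0.31758 + 0.09119j ; Y_{5,-4}(Ω₂) = 0.41378 - 0.05629j ; Δ = 0.13654 + 0.01986j
  [-3]  conj(Y_{5,-3})(Ω₁) = -0.02587 + 0.12154j ; Y_{5,-3}(Ω₂) = -0.19197 - 0.15651j ; Δ = 0.02399 - 0.01928j
  [-2]  conj(Y_{5,-2})(Ω₁) = 0.32369 + 0.04555j ; Y_{5,-2}(Ω₂) = -0.01328 - 0.19611j ; Δ = 0.00464 - 0.06408j
  [-1]  conj(Y_{5,-1})(Ω₁) = -0.00342 + 0.04880j ; Y_{5,-1}(Ω₂) = -0.21179 + 0.22661j ; Δ = -0.01033 - 0.01111j
  [+0]  conj(Y_{5,0})(Ω₁) = 0.32058 + 0.00000j ; Y_{5,0}(Ω₂) = -0.12825 + 0.00000j ; Δ = -0.04111 + 0.00000j
  [+1]  conj(Y_{5,1})(Ω₁) = 0.00342 + 0.04880j ; Y_{5,1}(Ω₂) = 0.21179 + 0.22661j ; Δ = -0.01033 + 0.01111j
  [+2]  conj(Y_{5,2})(Ω₁) = 0.32369 - 0.04555j ; Y_{5,2}(Ω₂) = -0.01328 + 0.19611j ; Δ = 0.00464 + 0.06408j
  [+3]  conj(Y_{5,3})(Ω₁) = 0.02587 + 0.12154j ; Y_{5,3}(Ω₂) = 0.19197 - 0.15651j ; Δ = 0.02399 + 0.01928j
  [+4]  conj(Y_{5,4})(Ω₁) = 0.31758 - 0.09119j ; Y_{5,4}(Ω₂) = 0.41378 + 0.05629j ; Δ = 0.13654 - 0.01986j
  [+5]  conj(Y_{5,5})(Ω₁) = 0.13370 + 0.36682j ; Y_{5,5}(Ω₂) = 0.14027 + 0.19799j ; Δ = -0.05387 + 0.07793j
Σ over m = 0.16081 + 0.00000j; ×(4π/11) → 0.18371 + 0.00000j. Real part: 0.183706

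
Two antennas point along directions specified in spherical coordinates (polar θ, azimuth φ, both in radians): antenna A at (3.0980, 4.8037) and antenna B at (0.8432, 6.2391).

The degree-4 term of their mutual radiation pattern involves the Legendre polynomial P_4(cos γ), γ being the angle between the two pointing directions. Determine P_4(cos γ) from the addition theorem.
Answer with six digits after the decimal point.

Expand P_4 via completeness: Σ_{m} conj(Y_{4,m}) at Ω₁ times Y_{4,m} at Ω₂ —
  m=-4: 0.00000 + 0.00000j × 0.13549 + 0.02414j = 0.00000 + 0.00000j  (running Σ = 0.00000 + 0.00000j)
  m=-3: 0.00003 - 0.00010j × 0.34365 + 0.04572j = 0.00001 - 0.00003j  (running Σ = 0.00001 - 0.00003j)
  m=-2: -0.00374 - 0.00069j × 0.38955 + 0.03444j = -0.00143 - 0.00040j  (running Σ = -0.00142 - 0.00043j)
  m=-1: -0.00749 + 0.08177j × 0.02260 + 0.00100j = -0.00025 + 0.00184j  (running Σ = -0.00167 + 0.00141j)
  m=0: 0.83826 + 0.00000j × -0.36199 + 0.00000j = -0.30344 + 0.00000j  (running Σ = -0.30511 + 0.00141j)
  m=1: 0.00749 + 0.08177j × -0.02260 + 0.00100j = -0.00025 - 0.00184j  (running Σ = -0.30537 - 0.00043j)
  m=2: -0.00374 + 0.00069j × 0.38955 - 0.03444j = -0.00143 + 0.00040j  (running Σ = -0.30680 - 0.00003j)
  m=3: -0.00003 - 0.00010j × -0.34365 + 0.04572j = 0.00001 + 0.00003j  (running Σ = -0.30678 + 0.00000j)
  m=4: 0.00000 - 0.00000j × 0.13549 - 0.02414j = 0.00000 - 0.00000j  (running Σ = -0.30678 + 0.00000j)
Accumulated sum -0.30678 + 0.00000j; after 4π/(2l+1) scaling, -0.42835 + 0.00000j ⇒ P_4 = -0.428351

-0.428351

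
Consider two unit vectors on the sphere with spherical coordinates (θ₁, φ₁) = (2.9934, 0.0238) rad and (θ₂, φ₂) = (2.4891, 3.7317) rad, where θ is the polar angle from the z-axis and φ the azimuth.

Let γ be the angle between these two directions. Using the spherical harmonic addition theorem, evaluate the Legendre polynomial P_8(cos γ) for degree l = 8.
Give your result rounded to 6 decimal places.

Expand P_8 via completeness: Σ_{m} conj(Y_{8,m}) at Ω₁ times Y_{8,m} at Ω₂ —
  term(m=-8) = (-0.000000, 0.000000)   from Y*(Ω₁)=(0.000000, 0.000000), Y(Ω₂)=(0.000081, 0.009520)
  term(m=-7) = (0.000000, -0.000000)   from Y*(Ω₁)=(-0.000003, -0.000001), Y(Ω₂)=(-0.027379, 0.041640)
  term(m=-6) = (-0.000008, 0.000002)   from Y*(Ω₁)=(0.000053, 0.000008), Y(Ω₂)=(-0.147191, 0.062067)
  term(m=-5) = (0.000216, 0.000069)   from Y*(Ω₁)=(-0.000654, -0.000078), Y(Ω₂)=(-0.338684, -0.065507)
  term(m=-4) = (-0.001875, -0.002251)   from Y*(Ω₁)=(0.006044, 0.000577), Y(Ω₂)=(-0.342595, -0.339705)
  term(m=-3) = (0.001750, 0.013586)   from Y*(Ω₁)=(-0.041286, -0.002953), Y(Ω₂)=(-0.065594, -0.324376)
  term(m=-2) = (-0.011833, 0.025253)   from Y*(Ω₁)=(0.198757, 0.009468), Y(Ω₂)=(-0.053360, 0.129599)
  term(m=-1) = (0.206090, -0.131026)   from Y*(Ω₁)=(-0.596880, -0.014208), Y(Ω₂)=(-0.339860, 0.227608)
  term(m=+0) = (0.008977, 0.000000)   from Y*(Ω₁)=(0.746453, -0.000000), Y(Ω₂)=(0.012026, 0.000000)
  term(m=+1) = (0.206090, 0.131026)   from Y*(Ω₁)=(0.596880, -0.014208), Y(Ω₂)=(0.339860, 0.227608)
  term(m=+2) = (-0.011833, -0.025253)   from Y*(Ω₁)=(0.198757, -0.009468), Y(Ω₂)=(-0.053360, -0.129599)
  term(m=+3) = (0.001750, -0.013586)   from Y*(Ω₁)=(0.041286, -0.002953), Y(Ω₂)=(0.065594, -0.324376)
  term(m=+4) = (-0.001875, 0.002251)   from Y*(Ω₁)=(0.006044, -0.000577), Y(Ω₂)=(-0.342595, 0.339705)
  term(m=+5) = (0.000216, -0.000069)   from Y*(Ω₁)=(0.000654, -0.000078), Y(Ω₂)=(0.338684, -0.065507)
  term(m=+6) = (-0.000008, -0.000002)   from Y*(Ω₁)=(0.000053, -0.000008), Y(Ω₂)=(-0.147191, -0.062067)
  term(m=+7) = (0.000000, 0.000000)   from Y*(Ω₁)=(0.000003, -0.000001), Y(Ω₂)=(0.027379, 0.041640)
  term(m=+8) = (-0.000000, -0.000000)   from Y*(Ω₁)=(0.000000, -0.000000), Y(Ω₂)=(0.000081, -0.009520)
Accumulated sum (0.397658, 0.000000); after 4π/(2l+1) scaling, (0.293948, 0.000000) ⇒ P_8 = 0.293948

0.293948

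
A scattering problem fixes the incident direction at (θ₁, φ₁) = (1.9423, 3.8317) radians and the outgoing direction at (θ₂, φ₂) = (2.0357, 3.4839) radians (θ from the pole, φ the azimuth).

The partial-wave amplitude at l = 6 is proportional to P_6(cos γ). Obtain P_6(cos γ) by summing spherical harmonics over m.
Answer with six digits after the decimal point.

Summing Y*_{l m}(θ₁,φ₁)·Y_{l m}(θ₂,φ₂) over m ∈ [−6, 6]; prefactor 4π/(2·6+1) = 0.966644:
  m=-6: Y*=(-0.171076, -0.265879)  Y=(-0.114451, -0.218214)  product (-0.038439, 0.067761)
  m=-5: Y*=(-0.406489, -0.129737)  Y=(-0.060057, -0.423898)  product (-0.030583, 0.180101)
  m=-4: Y*=(-0.112237, 0.044981)  Y=(0.055224, -0.270255)  product (0.005958, 0.032817)
  m=-3: Y*=(0.142070, -0.260350)  Y=(-0.085148, 0.140809)  product (0.024563, 0.042173)
  m=-2: Y*=(-0.042798, -0.221839)  Y=(-0.259001, 0.211428)  product (0.057988, 0.048408)
  m=-1: Y*=(0.174056, 0.143686)  Y=(0.047144, -0.016799)  product (0.010620, 0.003850)
  m=+0: Y*=(0.247621, -0.000000)  Y=(0.334030, 0.000000)  product (0.082713, 0.000000)
  m=+1: Y*=(-0.174056, 0.143686)  Y=(-0.047144, -0.016799)  product (0.010620, -0.003850)
  m=+2: Y*=(-0.042798, 0.221839)  Y=(-0.259001, -0.211428)  product (0.057988, -0.048408)
  m=+3: Y*=(-0.142070, -0.260350)  Y=(0.085148, 0.140809)  product (0.024563, -0.042173)
  m=+4: Y*=(-0.112237, -0.044981)  Y=(0.055224, 0.270255)  product (0.005958, -0.032817)
  m=+5: Y*=(0.406489, -0.129737)  Y=(0.060057, -0.423898)  product (-0.030583, -0.180101)
  m=+6: Y*=(-0.171076, 0.265879)  Y=(-0.114451, 0.218214)  product (-0.038439, -0.067761)
Accumulated sum (0.142926, -0.000000); after 4π/(2l+1) scaling, (0.138158, -0.000000) ⇒ P_6 = 0.138158

0.138158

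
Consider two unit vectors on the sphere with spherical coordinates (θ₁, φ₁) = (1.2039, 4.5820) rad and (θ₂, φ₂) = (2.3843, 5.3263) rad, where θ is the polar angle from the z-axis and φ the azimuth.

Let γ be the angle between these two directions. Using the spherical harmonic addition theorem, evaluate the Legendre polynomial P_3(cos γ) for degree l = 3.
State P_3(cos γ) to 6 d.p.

-0.293001

Expand P_3 via completeness: Σ_{m} conj(Y_{3,m}) at Ω₁ times Y_{3,m} at Ω₂ —
  term(m=-3) = -0.028217-0.036200i   from Y*(Ω₁)=+0.129379+0.313708i, Y(Ω₂)=-0.130322+0.036199i
  term(m=-2) = -0.009192+0.111575i   from Y*(Ω₁)=-0.308632+0.082360i, Y(Ω₂)=+0.117861-0.330063i
  term(m=-1) = -0.028819+0.026542i   from Y*(Ω₁)=+0.013987+0.106663i, Y(Ω₂)=+0.209803+0.297696i
  term(m=+0) = -0.030759-0.000000i   from Y*(Ω₁)=-0.315468-0.000000i, Y(Ω₂)=+0.097504+0.000000i
  term(m=+1) = -0.028819-0.026542i   from Y*(Ω₁)=-0.013987+0.106663i, Y(Ω₂)=-0.209803+0.297696i
  term(m=+2) = -0.009192-0.111575i   from Y*(Ω₁)=-0.308632-0.082360i, Y(Ω₂)=+0.117861+0.330063i
  term(m=+3) = -0.028217+0.036200i   from Y*(Ω₁)=-0.129379+0.313708i, Y(Ω₂)=+0.130322+0.036199i
Accumulated sum -0.163214-0.000000i; after 4π/(2l+1) scaling, -0.293001-0.000000i ⇒ P_3 = -0.293001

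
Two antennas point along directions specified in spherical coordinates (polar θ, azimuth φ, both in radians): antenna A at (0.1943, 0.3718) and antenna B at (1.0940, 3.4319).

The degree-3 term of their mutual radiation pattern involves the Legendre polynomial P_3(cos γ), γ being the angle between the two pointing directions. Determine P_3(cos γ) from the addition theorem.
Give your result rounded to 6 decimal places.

-0.364502

Summing Y*_{l m}(θ₁,φ₁)·Y_{l m}(θ₂,φ₂) over m ∈ [−3, 3]; prefactor 4π/(2·3+1) = 1.795196:
  m=-3: Y*=+0.001321+0.002697i  Y=-0.188480+0.223828i  product -0.000853-0.000213i
  m=-2: Y*=+0.027515+0.025306i  Y=+0.309566-0.203090i  product +0.013657+0.002246i
  m=-1: Y*=+0.221708+0.086452i  Y=-0.014611+0.004365i  product -0.003617-0.000295i
  m=+0: Y*=+0.664058-0.000000i  Y=-0.333432+0.000000i  product -0.221418+0.000000i
  m=+1: Y*=-0.221708+0.086452i  Y=+0.014611+0.004365i  product -0.003617+0.000295i
  m=+2: Y*=+0.027515-0.025306i  Y=+0.309566+0.203090i  product +0.013657-0.002246i
  m=+3: Y*=-0.001321+0.002697i  Y=+0.188480+0.223828i  product -0.000853+0.000213i
Σ over m = -0.203043-0.000000i; ×(4π/7) → -0.364502-0.000000i. Real part: -0.364502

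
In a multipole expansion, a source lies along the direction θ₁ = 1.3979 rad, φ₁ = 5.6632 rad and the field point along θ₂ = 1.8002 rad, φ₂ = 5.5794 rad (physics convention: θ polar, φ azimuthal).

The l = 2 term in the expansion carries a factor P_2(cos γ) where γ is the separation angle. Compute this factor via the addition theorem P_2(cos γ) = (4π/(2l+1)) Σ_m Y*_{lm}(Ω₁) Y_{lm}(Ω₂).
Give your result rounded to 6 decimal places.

Summing Y*_{l m}(θ₁,φ₁)·Y_{l m}(θ₂,φ₂) over m ∈ [−2, 2]; prefactor 4π/(2·2+1) = 2.513274:
  m=-2: Y*=0.12176 - 0.35452j  Y=0.05952 + 0.36143j  product 0.13538 + 0.02290j
  m=-1: Y*=0.10656 - 0.07607j  Y=-0.13043 - 0.11070j  product -0.02232 - 0.00187j
  m=+0: Y*=-0.28739 + 0.00000j  Y=-0.26647 + 0.00000j  product 0.07658 + 0.00000j
  m=+1: Y*=-0.10656 - 0.07607j  Y=0.13043 - 0.11070j  product -0.02232 + 0.00187j
  m=+2: Y*=0.12176 + 0.35452j  Y=0.05952 - 0.36143j  product 0.13538 - 0.02290j
Σ over m = 0.30270 + 0.00000j; ×(4π/5) → 0.76077 + 0.00000j. Real part: 0.760774

0.760774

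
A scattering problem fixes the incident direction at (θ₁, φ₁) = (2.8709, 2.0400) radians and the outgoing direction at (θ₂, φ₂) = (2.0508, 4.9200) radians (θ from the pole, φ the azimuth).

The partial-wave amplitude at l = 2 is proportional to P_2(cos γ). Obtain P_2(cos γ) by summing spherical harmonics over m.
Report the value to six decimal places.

-0.430110

Term-by-term m-sum for l=2 (normalisation 4π/5 = 2.513274):
  [-2]  conj(Y_{2,-2})(Ω₁) = -0.016325-0.022278i ; Y_{2,-2}(Ω₂) = -0.278080+0.122593i ; Δ = +0.007271+0.004194i
  [-1]  conj(Y_{2,-1})(Ω₁) = +0.090008-0.177544i ; Y_{2,-1}(Ω₂) = -0.065224-0.309639i ; Δ = -0.060845-0.016290i
  [+0]  conj(Y_{2,0})(Ω₁) = +0.563130-0.000000i ; Y_{2,0}(Ω₂) = -0.113626+0.000000i ; Δ = -0.063986+0.000000i
  [+1]  conj(Y_{2,1})(Ω₁) = -0.090008-0.177544i ; Y_{2,1}(Ω₂) = +0.065224-0.309639i ; Δ = -0.060845+0.016290i
  [+2]  conj(Y_{2,2})(Ω₁) = -0.016325+0.022278i ; Y_{2,2}(Ω₂) = -0.278080-0.122593i ; Δ = +0.007271-0.004194i
Total Σ_m = -0.171135+0.000000i. Multiply by 2.513274: -0.430110+0.000000i. P_2(cos γ) = -0.430110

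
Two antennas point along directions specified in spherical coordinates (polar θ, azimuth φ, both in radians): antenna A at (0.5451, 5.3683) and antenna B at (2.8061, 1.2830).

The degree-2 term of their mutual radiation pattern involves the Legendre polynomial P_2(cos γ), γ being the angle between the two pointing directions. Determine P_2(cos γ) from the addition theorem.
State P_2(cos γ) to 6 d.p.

Summing Y*_{l m}(θ₁,φ₁)·Y_{l m}(θ₂,φ₂) over m ∈ [−2, 2]; prefactor 4π/(2·2+1) = 2.513274:
  m=-2: -0.026594-0.100385i × -0.035124-0.022791i = -0.001354+0.004132i  (running Σ = -0.001354+0.004132i)
  m=-1: +0.208895-0.271442i × -0.068170+0.230291i = +0.048270+0.066611i  (running Σ = +0.046917+0.070743i)
  m=0: +0.376408-0.000000i × +0.528222+0.000000i = +0.198827+0.000000i  (running Σ = +0.245744+0.070743i)
  m=1: -0.208895-0.271442i × +0.068170+0.230291i = +0.048270-0.066611i  (running Σ = +0.294014+0.004132i)
  m=2: -0.026594+0.100385i × -0.035124+0.022791i = -0.001354-0.004132i  (running Σ = +0.292660-0.000000i)
Accumulated sum +0.292660-0.000000i; after 4π/(2l+1) scaling, +0.735536-0.000000i ⇒ P_2 = 0.735536

0.735536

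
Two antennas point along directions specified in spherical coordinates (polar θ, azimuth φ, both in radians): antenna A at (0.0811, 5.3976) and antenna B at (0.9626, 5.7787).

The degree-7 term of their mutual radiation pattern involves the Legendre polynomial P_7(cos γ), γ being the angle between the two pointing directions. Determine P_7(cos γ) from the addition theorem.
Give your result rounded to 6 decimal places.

Addition theorem: P_7(cos γ) = (4π/15) Σ_m Y*_{lm}(Ω₁) Y_{lm}(Ω₂), m = −7…7:
  m=-7: Y*=+0.000000+0.000000i  Y=-0.115973-0.047645i  product -0.000000-0.000000i
  m=-6: Y*=+0.000000+0.000000i  Y=-0.324474+0.037375i  product -0.000000-0.000000i
  m=-5: Y*=-0.000004+0.000015i  Y=-0.360902+0.257197i  product -0.000002-0.000006i
  m=-4: Y*=-0.000288+0.000122i  Y=-0.102339+0.213411i  product +0.000003-0.000074i
  m=-3: Y*=-0.004088-0.002154i  Y=-0.011584-0.201792i  product -0.000387+0.000850i
  m=-2: Y*=-0.009544-0.046990i  Y=-0.181894-0.288952i  product -0.011842+0.011305i
  m=-1: Y*=+0.200403-0.245196i  Y=+0.056986+0.031464i  product +0.019135-0.007667i
  m=+0: Y*=+0.994211-0.000000i  Y=+0.347397+0.000000i  product +0.345386+0.000000i
  m=+1: Y*=-0.200403-0.245196i  Y=-0.056986+0.031464i  product +0.019135+0.007667i
  m=+2: Y*=-0.009544+0.046990i  Y=-0.181894+0.288952i  product -0.011842-0.011305i
  m=+3: Y*=+0.004088-0.002154i  Y=+0.011584-0.201792i  product -0.000387-0.000850i
  m=+4: Y*=-0.000288-0.000122i  Y=-0.102339-0.213411i  product +0.000003+0.000074i
  m=+5: Y*=+0.000004+0.000015i  Y=+0.360902+0.257197i  product -0.000002+0.000006i
  m=+6: Y*=+0.000000-0.000000i  Y=-0.324474-0.037375i  product -0.000000+0.000000i
  m=+7: Y*=-0.000000+0.000000i  Y=+0.115973-0.047645i  product -0.000000+0.000000i
Total Σ_m = +0.359200-0.000000i. Multiply by 0.837758: +0.300922-0.000000i. P_7(cos γ) = 0.300922

0.300922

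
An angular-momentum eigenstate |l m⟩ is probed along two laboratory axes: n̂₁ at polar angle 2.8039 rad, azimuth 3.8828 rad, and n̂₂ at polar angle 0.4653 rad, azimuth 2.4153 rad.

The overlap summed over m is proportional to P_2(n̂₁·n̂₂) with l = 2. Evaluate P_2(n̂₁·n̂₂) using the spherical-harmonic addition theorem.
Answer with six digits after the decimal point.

0.528090

Addition theorem: P_2(cos γ) = (4π/5) Σ_m Y*_{lm}(Ω₁) Y_{lm}(Ω₂), m = −2…2:
  m=-2: (0.003743, 0.042235) × (0.009171, 0.077223) = (-0.003227, 0.000676)  (running Σ = (-0.003227, 0.000676))
  m=-1: (0.178142, 0.163054) × (-0.231607, -0.205728) = (-0.007714, -0.074413)  (running Σ = (-0.010941, -0.073737))
  m=0: (0.526924, -0.000000) × (0.440296, 0.000000) = (0.232003, 0.000000)  (running Σ = (0.221061, -0.073737))
  m=1: (-0.178142, 0.163054) × (0.231607, -0.205728) = (-0.007714, 0.074413)  (running Σ = (0.213347, 0.000676))
  m=2: (0.003743, -0.042235) × (0.009171, -0.077223) = (-0.003227, -0.000676)  (running Σ = (0.210120, 0.000000))
Total Σ_m = (0.210120, 0.000000). Multiply by 2.513274: (0.528090, 0.000000). P_2(cos γ) = 0.528090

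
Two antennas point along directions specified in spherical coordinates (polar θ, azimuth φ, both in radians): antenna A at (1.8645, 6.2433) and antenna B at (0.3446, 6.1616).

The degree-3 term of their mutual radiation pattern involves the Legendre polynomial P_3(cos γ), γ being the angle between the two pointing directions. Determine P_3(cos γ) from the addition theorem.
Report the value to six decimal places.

Summing Y*_{l m}(θ₁,φ₁)·Y_{l m}(θ₂,φ₂) over m ∈ [−3, 3]; prefactor 4π/(2·3+1) = 1.795196:
  term(m=-3) = +0.005709+0.001428i   from Y*(Ω₁)=+0.363271-0.043676i, Y(Ω₂)=+0.015027+0.005738i
  term(m=-2) = -0.029360-0.004841i   from Y*(Ω₁)=-0.270206+0.021600i, Y(Ω₂)=+0.106545+0.026432i
  term(m=-1) = -0.067061-0.005491i   from Y*(Ω₁)=-0.179569+0.007166i, Y(Ω₂)=+0.371646+0.045411i
  term(m=+0) = +0.139988+0.000000i   from Y*(Ω₁)=+0.278831-0.000000i, Y(Ω₂)=+0.502055+0.000000i
  term(m=+1) = -0.067061+0.005491i   from Y*(Ω₁)=+0.179569+0.007166i, Y(Ω₂)=-0.371646+0.045411i
  term(m=+2) = -0.029360+0.004841i   from Y*(Ω₁)=-0.270206-0.021600i, Y(Ω₂)=+0.106545-0.026432i
  term(m=+3) = +0.005709-0.001428i   from Y*(Ω₁)=-0.363271-0.043676i, Y(Ω₂)=-0.015027+0.005738i
Total Σ_m = -0.041436+0.000000i. Multiply by 1.795196: -0.074385+0.000000i. P_3(cos γ) = -0.074385

-0.074385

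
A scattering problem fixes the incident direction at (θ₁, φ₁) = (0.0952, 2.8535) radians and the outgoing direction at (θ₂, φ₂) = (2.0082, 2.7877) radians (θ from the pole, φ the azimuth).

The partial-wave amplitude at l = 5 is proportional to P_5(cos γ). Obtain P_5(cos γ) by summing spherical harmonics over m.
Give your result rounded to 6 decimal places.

Term-by-term m-sum for l=5 (normalisation 4π/11 = 1.142397):
  m=-5: Y*=-0.000000+0.000004i  Y=+0.055873-0.277528i  product +0.000001+0.000000i
  m=-4: Y*=+0.000048-0.000109i  Y=-0.064720-0.413587i  product -0.000048-0.000013i
  m=-3: Y*=-0.001527+0.001790i  Y=-0.077062-0.138054i  product +0.000365+0.000073i
  m=-2: Y*=+0.025219-0.016386i  Y=+0.206657+0.176833i  product +0.008109+0.001073i
  m=-1: Y*=-0.226186+0.067027i  Y=+0.227492+0.084046i  product -0.057089-0.003762i
  m=+0: Y*=+0.873056-0.000000i  Y=-0.221355+0.000000i  product -0.193255+0.000000i
  m=+1: Y*=+0.226186+0.067027i  Y=-0.227492+0.084046i  product -0.057089+0.003762i
  m=+2: Y*=+0.025219+0.016386i  Y=+0.206657-0.176833i  product +0.008109-0.001073i
  m=+3: Y*=+0.001527+0.001790i  Y=+0.077062-0.138054i  product +0.000365-0.000073i
  m=+4: Y*=+0.000048+0.000109i  Y=-0.064720+0.413587i  product -0.000048+0.000013i
  m=+5: Y*=+0.000000+0.000004i  Y=-0.055873-0.277528i  product +0.000001-0.000000i
Total Σ_m = -0.290579+0.000000i. Multiply by 1.142397: -0.331957+0.000000i. P_5(cos γ) = -0.331957

-0.331957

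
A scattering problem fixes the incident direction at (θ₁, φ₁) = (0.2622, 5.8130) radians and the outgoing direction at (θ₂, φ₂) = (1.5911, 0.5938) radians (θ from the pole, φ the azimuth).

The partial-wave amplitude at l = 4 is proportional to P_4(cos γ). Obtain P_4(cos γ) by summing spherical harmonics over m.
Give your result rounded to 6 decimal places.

0.333276

Expand P_4 via completeness: Σ_{m} conj(Y_{4,m}) at Ω₁ times Y_{4,m} at Ω₂ —
  m=-4: -0.000609-0.001902i × -0.318545-0.306662i = -0.000389+0.000793i  (running Σ = -0.000389+0.000793i)
  m=-3: +0.003359-0.020784i × +0.005309+0.024835i = +0.000534-0.000027i  (running Σ = +0.000145+0.000766i)
  m=-2: +0.073264-0.100394i × -0.124662+0.309239i = +0.021913+0.035171i  (running Σ = +0.022057+0.035937i)
  m=-1: +0.372678-0.189394i × +0.023854-0.016103i = +0.005840-0.010519i  (running Σ = +0.027897+0.025418i)
  m=0: +0.578698-0.000000i × +0.316049+0.000000i = +0.182897+0.000000i  (running Σ = +0.210794+0.025418i)
  m=1: -0.372678-0.189394i × -0.023854-0.016103i = +0.005840+0.010519i  (running Σ = +0.216634+0.035937i)
  m=2: +0.073264+0.100394i × -0.124662-0.309239i = +0.021913-0.035171i  (running Σ = +0.238547+0.000766i)
  m=3: -0.003359-0.020784i × -0.005309+0.024835i = +0.000534+0.000027i  (running Σ = +0.239081+0.000793i)
  m=4: -0.000609+0.001902i × -0.318545+0.306662i = -0.000389-0.000793i  (running Σ = +0.238692+0.000000i)
Σ over m = +0.238692+0.000000i; ×(4π/9) → +0.333276+0.000000i. Real part: 0.333276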